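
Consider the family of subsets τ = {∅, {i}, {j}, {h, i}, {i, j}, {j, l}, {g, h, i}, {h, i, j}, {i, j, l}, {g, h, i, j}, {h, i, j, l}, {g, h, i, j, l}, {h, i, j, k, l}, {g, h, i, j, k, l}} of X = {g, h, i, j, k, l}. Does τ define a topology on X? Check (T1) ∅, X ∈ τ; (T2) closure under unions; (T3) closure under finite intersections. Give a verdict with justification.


τ IS a topology on X.

Axiom (T1): ∅ ∈ τ? Yes; X ∈ τ? Yes.
Axiom (T2/T3): check pairwise unions and intersections of members of τ.
All pairwise intersections and unions checked — each lies in τ. Therefore τ satisfies (T1), (T2), (T3): it IS a topology on X.


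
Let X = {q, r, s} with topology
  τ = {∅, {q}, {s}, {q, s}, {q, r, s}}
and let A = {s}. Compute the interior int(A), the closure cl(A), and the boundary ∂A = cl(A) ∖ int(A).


int(A) = {s}, cl(A) = {r, s}, ∂A = {r}.

Closed sets in (X, τ) are complements of opens:
  closed(X, τ) = {∅, {r}, {q, r}, {r, s}, {q, r, s}}.
int(A) = ⋃ {U ∈ τ : U ⊆ A}. Opens contained in A: ∅, {s}.
Taking the union of these: int(A) = {s}.
cl(A) = ⋂ {C closed : A ⊆ C}. Closed sets containing A: {r, s}, {q, r, s}.
Intersecting these: cl(A) = {r, s}.
∂A = cl(A) ∖ int(A) = {r, s} ∖ {s} = {r}.


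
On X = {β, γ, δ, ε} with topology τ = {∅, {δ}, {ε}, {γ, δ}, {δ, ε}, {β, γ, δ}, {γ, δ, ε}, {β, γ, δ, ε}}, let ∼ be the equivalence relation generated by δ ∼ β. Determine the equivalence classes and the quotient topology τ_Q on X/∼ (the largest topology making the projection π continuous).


X/∼ = {[β=δ], [γ], [ε]}; |τ_Q| = 4.

Equivalence classes: [β=δ], [γ], [ε].
Quotient map π: X → X/∼ sends β ↦ [β=δ], γ ↦ [γ], δ ↦ [β=δ], ε ↦ [ε].
For each subset V ⊆ X/∼, compute π^{-1}(V) ⊆ X and check whether π^{-1}(V) ∈ τ. V is open in τ_Q iff π^{-1}(V) ∈ τ.
  V = {}: π^{-1}(V) = ∅ ∈ τ ✓.
  V = {[β=δ]}: π^{-1}(V) = {β, δ} ∉ τ ✗.
  V = {[γ]}: π^{-1}(V) = {γ} ∉ τ ✗.
  V = {[β=δ], [γ]}: π^{-1}(V) = {β, γ, δ} ∈ τ ✓.
  V = {[ε]}: π^{-1}(V) = {ε} ∈ τ ✓.
  V = {[β=δ], [ε]}: π^{-1}(V) = {β, δ, ε} ∉ τ ✗.
  V = {[γ], [ε]}: π^{-1}(V) = {γ, ε} ∉ τ ✗.
  V = {[β=δ], [γ], [ε]}: π^{-1}(V) = {β, γ, δ, ε} ∈ τ ✓.
Open sets in the quotient: τ_Q = {{}, {[β=δ], [γ]}, {[ε]}, {[β=δ], [γ], [ε]}} (4 elements).


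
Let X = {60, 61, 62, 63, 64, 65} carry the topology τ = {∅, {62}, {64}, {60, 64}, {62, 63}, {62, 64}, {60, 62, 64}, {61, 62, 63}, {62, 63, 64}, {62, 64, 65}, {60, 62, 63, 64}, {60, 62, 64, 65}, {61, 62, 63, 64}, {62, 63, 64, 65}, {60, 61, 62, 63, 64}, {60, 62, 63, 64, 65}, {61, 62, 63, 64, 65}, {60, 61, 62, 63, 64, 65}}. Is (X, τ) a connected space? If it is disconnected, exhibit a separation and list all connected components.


(X, τ) is connected.

Find clopen sets (U ∈ τ with X ∖ U ∈ τ):
  U = ∅, X ∖ U = {60, 61, 62, 63, 64, 65} — both open, so U is clopen.
  U = {60, 61, 62, 63, 64, 65}, X ∖ U = ∅ — both open, so U is clopen.
Only trivial clopens (∅ and X) exist, so (X, τ) is connected.
Compute connected components by grouping points that agree on all clopens:
  component: {60, 61, 62, 63, 64, 65}


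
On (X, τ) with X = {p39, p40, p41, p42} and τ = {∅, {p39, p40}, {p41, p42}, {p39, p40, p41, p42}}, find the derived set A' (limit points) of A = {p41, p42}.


A' = {p41, p42}

For each x ∈ X, list the open sets U ∈ τ with x ∈ U, then check whether U ∩ (A ∖ {x}) ≠ ∅ for every such U.
  x = p39: open {p39, p40} ∋ x has {p39, p40} ∩ (A ∖ {p39}) = ∅, so x is NOT a limit point.
  x = p40: open {p39, p40} ∋ x has {p39, p40} ∩ (A ∖ {p40}) = ∅, so x is NOT a limit point.
  x = p41: opens ∋ x are {p41, p42}, {p39, p40, p41, p42}; each meets A ∖ {p41}, so x IS a limit point.
  x = p42: opens ∋ x are {p41, p42}, {p39, p40, p41, p42}; each meets A ∖ {p42}, so x IS a limit point.
Collecting: A' = {p41, p42}.


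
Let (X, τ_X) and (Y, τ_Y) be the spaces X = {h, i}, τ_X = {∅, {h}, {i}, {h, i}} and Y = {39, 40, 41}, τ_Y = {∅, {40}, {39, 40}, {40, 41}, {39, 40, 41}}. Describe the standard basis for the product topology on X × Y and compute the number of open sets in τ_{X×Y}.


Basis B = {∅ × ∅, {h} × {40}, {i} × {40}, {h} × {39, 40}, {h} × {40, 41}, {h, i} × {40}, {i} × {39, 40}, {i} × {40, 41}, {h} × {39, 40, 41}, {i} × {39, 40, 41}, {h, i} × {39, 40}, {h, i} × {40, 41}, {h, i} × {39, 40, 41}}; |τ_{X×Y}| = 25.

Enumerate products U × V with U ∈ τ_X, V ∈ τ_Y (deduplicated):
  ∅ × ∅ = {} (∅)
  {h} × {40} = {(h,40)}
  {i} × {40} = {(i,40)}
  {h} × {39, 40} = {(h,39), (h,40)}
  {h} × {40, 41} = {(h,40), (h,41)}
  {h, i} × {40} = {(h,40), (i,40)}
  {i} × {39, 40} = {(i,39), (i,40)}
  {i} × {40, 41} = {(i,40), (i,41)}
  {h} × {39, 40, 41} = {(h,39), (h,40), (h,41)}
  {i} × {39, 40, 41} = {(i,39), (i,40), (i,41)}
  {h, i} × {39, 40} = {(h,39), (h,40), (i,39), (i,40)}
  {h, i} × {40, 41} = {(h,40), (h,41), (i,40), (i,41)}
  {h, i} × {39, 40, 41} = {(h,39), (h,40), (h,41), (i,39), (i,40), (i,41)}
These 13 distinct sets form the basis B.
Close under arbitrary unions to get τ_{X×Y}; counting gives |τ_{X×Y}| = 25.


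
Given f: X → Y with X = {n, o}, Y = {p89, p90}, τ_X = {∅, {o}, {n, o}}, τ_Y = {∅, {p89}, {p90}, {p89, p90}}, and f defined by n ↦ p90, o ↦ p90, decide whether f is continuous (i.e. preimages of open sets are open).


f IS continuous.

Compute f^{-1}(U) for each U ∈ τ_Y:
  U = ∅: f^{-1}(U) = ∅ ∈ τ_X ✓.
  U = {p89}: f^{-1}(U) = ∅ ∈ τ_X ✓.
  U = {p90}: f^{-1}(U) = {n, o} ∈ τ_X ✓.
  U = {p89, p90}: f^{-1}(U) = {n, o} ∈ τ_X ✓.
Every preimage lies in τ_X, so f IS continuous.


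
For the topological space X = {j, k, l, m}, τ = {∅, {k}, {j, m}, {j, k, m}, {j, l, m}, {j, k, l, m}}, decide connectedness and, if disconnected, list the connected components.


(X, τ) is disconnected; components = [{k}, {j, l, m}].

Find clopen sets (U ∈ τ with X ∖ U ∈ τ):
  U = ∅, X ∖ U = {j, k, l, m} — both open, so U is clopen.
  U = {k}, X ∖ U = {j, l, m} — both open, so U is clopen.
  U = {j, l, m}, X ∖ U = {k} — both open, so U is clopen.
  U = {j, k, l, m}, X ∖ U = ∅ — both open, so U is clopen.
Nontrivial clopen(s) exist: e.g. {j, l, m}. So (X, τ) is disconnected.
Compute connected components by grouping points that agree on all clopens:
  component: {k}
  component: {j, l, m}


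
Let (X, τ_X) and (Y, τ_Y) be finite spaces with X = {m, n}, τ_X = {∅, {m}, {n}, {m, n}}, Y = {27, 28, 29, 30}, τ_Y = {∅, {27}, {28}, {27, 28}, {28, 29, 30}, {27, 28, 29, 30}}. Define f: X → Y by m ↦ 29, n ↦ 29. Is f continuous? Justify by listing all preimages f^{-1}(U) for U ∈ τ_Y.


f IS continuous.

Compute f^{-1}(U) for each U ∈ τ_Y:
  U = ∅: f^{-1}(U) = ∅ ∈ τ_X ✓.
  U = {27}: f^{-1}(U) = ∅ ∈ τ_X ✓.
  U = {28}: f^{-1}(U) = ∅ ∈ τ_X ✓.
  U = {27, 28}: f^{-1}(U) = ∅ ∈ τ_X ✓.
  U = {28, 29, 30}: f^{-1}(U) = {m, n} ∈ τ_X ✓.
  U = {27, 28, 29, 30}: f^{-1}(U) = {m, n} ∈ τ_X ✓.
Every preimage lies in τ_X, so f IS continuous.


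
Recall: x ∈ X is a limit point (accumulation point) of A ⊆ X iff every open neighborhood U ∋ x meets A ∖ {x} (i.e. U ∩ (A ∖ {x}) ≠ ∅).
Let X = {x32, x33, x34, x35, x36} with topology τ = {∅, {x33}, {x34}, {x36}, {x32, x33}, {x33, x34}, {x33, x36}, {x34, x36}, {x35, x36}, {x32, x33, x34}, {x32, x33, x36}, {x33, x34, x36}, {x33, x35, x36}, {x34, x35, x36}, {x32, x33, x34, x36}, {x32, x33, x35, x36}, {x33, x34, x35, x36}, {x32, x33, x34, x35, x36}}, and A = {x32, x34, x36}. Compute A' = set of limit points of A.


A' = {x35}

For each x ∈ X, list the open sets U ∈ τ with x ∈ U, then check whether U ∩ (A ∖ {x}) ≠ ∅ for every such U.
  x = x32: open {x32, x33} ∋ x has {x32, x33} ∩ (A ∖ {x32}) = ∅, so x is NOT a limit point.
  x = x33: open {x33} ∋ x has {x33} ∩ (A ∖ {x33}) = ∅, so x is NOT a limit point.
  x = x34: open {x34} ∋ x has {x34} ∩ (A ∖ {x34}) = ∅, so x is NOT a limit point.
  x = x35: opens ∋ x are {x35, x36}, {x33, x35, x36}, {x34, x35, x36}, {x32, x33, x35, x36}, {x33, x34, x35, x36}, {x32, x33, x34, x35, x36}; each meets A ∖ {x35}, so x IS a limit point.
  x = x36: open {x36} ∋ x has {x36} ∩ (A ∖ {x36}) = ∅, so x is NOT a limit point.
Collecting: A' = {x35}.


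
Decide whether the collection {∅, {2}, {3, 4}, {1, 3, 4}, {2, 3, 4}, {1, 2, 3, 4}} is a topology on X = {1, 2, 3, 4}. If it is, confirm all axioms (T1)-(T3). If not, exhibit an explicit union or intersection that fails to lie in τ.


τ IS a topology on X.

Axiom (T1): ∅ ∈ τ? Yes; X ∈ τ? Yes.
Axiom (T2/T3): check pairwise unions and intersections of members of τ.
All pairwise intersections and unions checked — each lies in τ. Therefore τ satisfies (T1), (T2), (T3): it IS a topology on X.


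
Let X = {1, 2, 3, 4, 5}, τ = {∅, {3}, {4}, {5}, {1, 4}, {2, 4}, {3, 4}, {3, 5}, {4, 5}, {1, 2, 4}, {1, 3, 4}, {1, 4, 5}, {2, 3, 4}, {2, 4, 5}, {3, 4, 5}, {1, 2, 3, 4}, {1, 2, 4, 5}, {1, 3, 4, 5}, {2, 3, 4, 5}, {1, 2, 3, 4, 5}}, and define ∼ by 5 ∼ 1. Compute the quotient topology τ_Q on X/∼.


X/∼ = {[1=5], [2], [3], [4]}; |τ_Q| = 10.

Equivalence classes: [1=5], [2], [3], [4].
Quotient map π: X → X/∼ sends 1 ↦ [1=5], 2 ↦ [2], 3 ↦ [3], 4 ↦ [4], 5 ↦ [1=5].
For each subset V ⊆ X/∼, compute π^{-1}(V) ⊆ X and check whether π^{-1}(V) ∈ τ. V is open in τ_Q iff π^{-1}(V) ∈ τ.
  V = {}: π^{-1}(V) = ∅ ∈ τ ✓.
  V = {[1=5]}: π^{-1}(V) = {1, 5} ∉ τ ✗.
  V = {[2]}: π^{-1}(V) = {2} ∉ τ ✗.
  V = {[1=5], [2]}: π^{-1}(V) = {1, 2, 5} ∉ τ ✗.
  V = {[3]}: π^{-1}(V) = {3} ∈ τ ✓.
  V = {[1=5], [3]}: π^{-1}(V) = {1, 3, 5} ∉ τ ✗.
  V = {[2], [3]}: π^{-1}(V) = {2, 3} ∉ τ ✗.
  V = {[1=5], [2], [3]}: π^{-1}(V) = {1, 2, 3, 5} ∉ τ ✗.
  V = {[4]}: π^{-1}(V) = {4} ∈ τ ✓.
  V = {[1=5], [4]}: π^{-1}(V) = {1, 4, 5} ∈ τ ✓.
  V = {[2], [4]}: π^{-1}(V) = {2, 4} ∈ τ ✓.
  V = {[1=5], [2], [4]}: π^{-1}(V) = {1, 2, 4, 5} ∈ τ ✓.
  V = {[3], [4]}: π^{-1}(V) = {3, 4} ∈ τ ✓.
  V = {[1=5], [3], [4]}: π^{-1}(V) = {1, 3, 4, 5} ∈ τ ✓.
  V = {[2], [3], [4]}: π^{-1}(V) = {2, 3, 4} ∈ τ ✓.
  V = {[1=5], [2], [3], [4]}: π^{-1}(V) = {1, 2, 3, 4, 5} ∈ τ ✓.
Open sets in the quotient: τ_Q = {{}, {[3]}, {[4]}, {[1=5], [4]}, {[2], [4]}, {[1=5], [2], [4]}, {[3], [4]}, {[1=5], [3], [4]}, {[2], [3], [4]}, {[1=5], [2], [3], [4]}} (10 elements).


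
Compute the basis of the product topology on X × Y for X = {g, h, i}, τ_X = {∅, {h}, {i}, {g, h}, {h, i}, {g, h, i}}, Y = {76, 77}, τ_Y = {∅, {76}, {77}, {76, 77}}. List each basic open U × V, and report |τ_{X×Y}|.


Basis B = {∅ × ∅, {h} × {76}, {h} × {77}, {i} × {76}, {i} × {77}, {g, h} × {76}, {g, h} × {77}, {h} × {76, 77}, {h, i} × {76}, {h, i} × {77}, {i} × {76, 77}, {g, h, i} × {76}, {g, h, i} × {77}, {g, h} × {76, 77}, {h, i} × {76, 77}, {g, h, i} × {76, 77}}; |τ_{X×Y}| = 36.

Enumerate products U × V with U ∈ τ_X, V ∈ τ_Y (deduplicated):
  ∅ × ∅ = {} (∅)
  {h} × {76} = {(h,76)}
  {h} × {77} = {(h,77)}
  {i} × {76} = {(i,76)}
  {i} × {77} = {(i,77)}
  {g, h} × {76} = {(g,76), (h,76)}
  {g, h} × {77} = {(g,77), (h,77)}
  {h} × {76, 77} = {(h,76), (h,77)}
  {h, i} × {76} = {(h,76), (i,76)}
  {h, i} × {77} = {(h,77), (i,77)}
  {i} × {76, 77} = {(i,76), (i,77)}
  {g, h, i} × {76} = {(g,76), (h,76), (i,76)}
  {g, h, i} × {77} = {(g,77), (h,77), (i,77)}
  {g, h} × {76, 77} = {(g,76), (g,77), (h,76), (h,77)}
  {h, i} × {76, 77} = {(h,76), (h,77), (i,76), (i,77)}
  {g, h, i} × {76, 77} = {(g,76), (g,77), (h,76), (h,77), (i,76), (i,77)}
These 16 distinct sets form the basis B.
Close under arbitrary unions to get τ_{X×Y}; counting gives |τ_{X×Y}| = 36.


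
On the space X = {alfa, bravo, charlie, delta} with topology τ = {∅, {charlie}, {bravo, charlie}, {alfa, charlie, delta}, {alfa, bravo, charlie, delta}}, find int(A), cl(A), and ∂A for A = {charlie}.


int(A) = {charlie}, cl(A) = {alfa, bravo, charlie, delta}, ∂A = {alfa, bravo, delta}.

Closed sets in (X, τ) are complements of opens:
  closed(X, τ) = {∅, {bravo}, {alfa, delta}, {alfa, bravo, delta}, {alfa, bravo, charlie, delta}}.
int(A) = ⋃ {U ∈ τ : U ⊆ A}. Opens contained in A: ∅, {charlie}.
Taking the union of these: int(A) = {charlie}.
cl(A) = ⋂ {C closed : A ⊆ C}. Closed sets containing A: {alfa, bravo, charlie, delta}.
Intersecting these: cl(A) = {alfa, bravo, charlie, delta}.
∂A = cl(A) ∖ int(A) = {alfa, bravo, charlie, delta} ∖ {charlie} = {alfa, bravo, delta}.


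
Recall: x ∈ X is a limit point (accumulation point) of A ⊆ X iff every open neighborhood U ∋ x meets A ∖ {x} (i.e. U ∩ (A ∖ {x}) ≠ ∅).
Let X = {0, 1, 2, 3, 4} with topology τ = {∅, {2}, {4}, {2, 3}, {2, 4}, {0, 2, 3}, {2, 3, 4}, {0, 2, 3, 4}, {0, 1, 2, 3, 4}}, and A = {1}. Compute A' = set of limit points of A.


A' = ∅

For each x ∈ X, list the open sets U ∈ τ with x ∈ U, then check whether U ∩ (A ∖ {x}) ≠ ∅ for every such U.
  x = 0: open {0, 2, 3} ∋ x has {0, 2, 3} ∩ (A ∖ {0}) = ∅, so x is NOT a limit point.
  x = 1: open {0, 1, 2, 3, 4} ∋ x has {0, 1, 2, 3, 4} ∩ (A ∖ {1}) = ∅, so x is NOT a limit point.
  x = 2: open {2} ∋ x has {2} ∩ (A ∖ {2}) = ∅, so x is NOT a limit point.
  x = 3: open {2, 3} ∋ x has {2, 3} ∩ (A ∖ {3}) = ∅, so x is NOT a limit point.
  x = 4: open {4} ∋ x has {4} ∩ (A ∖ {4}) = ∅, so x is NOT a limit point.
Collecting: A' = ∅.


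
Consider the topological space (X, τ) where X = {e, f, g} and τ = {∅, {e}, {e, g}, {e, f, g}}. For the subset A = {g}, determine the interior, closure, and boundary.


int(A) = ∅, cl(A) = {f, g}, ∂A = {f, g}.

Closed sets in (X, τ) are complements of opens:
  closed(X, τ) = {∅, {f}, {f, g}, {e, f, g}}.
int(A) = ⋃ {U ∈ τ : U ⊆ A}. Opens contained in A: ∅.
Taking the union of these: int(A) = ∅.
cl(A) = ⋂ {C closed : A ⊆ C}. Closed sets containing A: {f, g}, {e, f, g}.
Intersecting these: cl(A) = {f, g}.
∂A = cl(A) ∖ int(A) = {f, g} ∖ ∅ = {f, g}.


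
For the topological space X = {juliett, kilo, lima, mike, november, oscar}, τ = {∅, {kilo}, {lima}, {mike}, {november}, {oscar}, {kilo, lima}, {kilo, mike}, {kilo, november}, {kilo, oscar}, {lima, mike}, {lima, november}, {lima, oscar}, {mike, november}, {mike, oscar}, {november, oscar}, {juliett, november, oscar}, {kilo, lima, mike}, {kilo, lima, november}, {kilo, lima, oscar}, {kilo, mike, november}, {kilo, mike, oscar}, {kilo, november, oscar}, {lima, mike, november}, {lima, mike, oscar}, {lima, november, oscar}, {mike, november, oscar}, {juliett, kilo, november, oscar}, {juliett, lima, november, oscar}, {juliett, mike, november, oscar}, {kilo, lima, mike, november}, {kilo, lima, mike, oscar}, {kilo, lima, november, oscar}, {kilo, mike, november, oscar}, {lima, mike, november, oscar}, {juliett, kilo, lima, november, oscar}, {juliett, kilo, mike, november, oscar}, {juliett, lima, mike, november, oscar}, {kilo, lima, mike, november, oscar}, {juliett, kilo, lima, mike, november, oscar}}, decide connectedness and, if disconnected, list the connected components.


(X, τ) is disconnected; components = [{kilo}, {lima}, {mike}, {juliett, november, oscar}].

Find clopen sets (U ∈ τ with X ∖ U ∈ τ):
  U = ∅, X ∖ U = {juliett, kilo, lima, mike, november, oscar} — both open, so U is clopen.
  U = {kilo}, X ∖ U = {juliett, lima, mike, november, oscar} — both open, so U is clopen.
  U = {lima}, X ∖ U = {juliett, kilo, mike, november, oscar} — both open, so U is clopen.
  U = {mike}, X ∖ U = {juliett, kilo, lima, november, oscar} — both open, so U is clopen.
  U = {kilo, lima}, X ∖ U = {juliett, mike, november, oscar} — both open, so U is clopen.
  U = {kilo, mike}, X ∖ U = {juliett, lima, november, oscar} — both open, so U is clopen.
  U = {lima, mike}, X ∖ U = {juliett, kilo, november, oscar} — both open, so U is clopen.
  U = {juliett, november, oscar}, X ∖ U = {kilo, lima, mike} — both open, so U is clopen.
  U = {kilo, lima, mike}, X ∖ U = {juliett, november, oscar} — both open, so U is clopen.
  U = {juliett, kilo, november, oscar}, X ∖ U = {lima, mike} — both open, so U is clopen.
  U = {juliett, lima, november, oscar}, X ∖ U = {kilo, mike} — both open, so U is clopen.
  U = {juliett, mike, november, oscar}, X ∖ U = {kilo, lima} — both open, so U is clopen.
  U = {juliett, kilo, lima, november, oscar}, X ∖ U = {mike} — both open, so U is clopen.
  U = {juliett, kilo, mike, november, oscar}, X ∖ U = {lima} — both open, so U is clopen.
  U = {juliett, lima, mike, november, oscar}, X ∖ U = {kilo} — both open, so U is clopen.
  U = {juliett, kilo, lima, mike, november, oscar}, X ∖ U = ∅ — both open, so U is clopen.
Nontrivial clopen(s) exist: e.g. {lima, mike}. So (X, τ) is disconnected.
Compute connected components by grouping points that agree on all clopens:
  component: {kilo}
  component: {lima}
  component: {mike}
  component: {juliett, november, oscar}


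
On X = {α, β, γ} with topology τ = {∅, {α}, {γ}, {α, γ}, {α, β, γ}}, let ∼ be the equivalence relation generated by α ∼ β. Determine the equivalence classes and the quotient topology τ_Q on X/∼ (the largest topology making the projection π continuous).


X/∼ = {[α=β], [γ]}; |τ_Q| = 3.

Equivalence classes: [α=β], [γ].
Quotient map π: X → X/∼ sends α ↦ [α=β], β ↦ [α=β], γ ↦ [γ].
For each subset V ⊆ X/∼, compute π^{-1}(V) ⊆ X and check whether π^{-1}(V) ∈ τ. V is open in τ_Q iff π^{-1}(V) ∈ τ.
  V = {}: π^{-1}(V) = ∅ ∈ τ ✓.
  V = {[α=β]}: π^{-1}(V) = {α, β} ∉ τ ✗.
  V = {[γ]}: π^{-1}(V) = {γ} ∈ τ ✓.
  V = {[α=β], [γ]}: π^{-1}(V) = {α, β, γ} ∈ τ ✓.
Open sets in the quotient: τ_Q = {{}, {[γ]}, {[α=β], [γ]}} (3 elements).


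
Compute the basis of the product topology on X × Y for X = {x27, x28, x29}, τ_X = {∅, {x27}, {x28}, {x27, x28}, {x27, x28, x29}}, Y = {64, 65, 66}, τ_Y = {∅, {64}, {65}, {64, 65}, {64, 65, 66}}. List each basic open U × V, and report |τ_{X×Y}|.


Basis B = {∅ × ∅, {x27} × {64}, {x27} × {65}, {x28} × {64}, {x28} × {65}, {x27} × {64, 65}, {x27, x28} × {64}, {x27, x28} × {65}, {x28} × {64, 65}, {x27} × {64, 65, 66}, {x27, x28, x29} × {64}, {x27, x28, x29} × {65}, {x28} × {64, 65, 66}, {x27, x28} × {64, 65}, {x27, x28} × {64, 65, 66}, {x27, x28, x29} × {64, 65}, {x27, x28, x29} × {64, 65, 66}}; |τ_{X×Y}| = 48.

Enumerate products U × V with U ∈ τ_X, V ∈ τ_Y (deduplicated):
  ∅ × ∅ = {} (∅)
  {x27} × {64} = {(x27,64)}
  {x27} × {65} = {(x27,65)}
  {x28} × {64} = {(x28,64)}
  {x28} × {65} = {(x28,65)}
  {x27} × {64, 65} = {(x27,64), (x27,65)}
  {x27, x28} × {64} = {(x27,64), (x28,64)}
  {x27, x28} × {65} = {(x27,65), (x28,65)}
  {x28} × {64, 65} = {(x28,64), (x28,65)}
  {x27} × {64, 65, 66} = {(x27,64), (x27,65), (x27,66)}
  {x27, x28, x29} × {64} = {(x27,64), (x28,64), (x29,64)}
  {x27, x28, x29} × {65} = {(x27,65), (x28,65), (x29,65)}
  {x28} × {64, 65, 66} = {(x28,64), (x28,65), (x28,66)}
  {x27, x28} × {64, 65} = {(x27,64), (x27,65), (x28,64), (x28,65)}
  {x27, x28} × {64, 65, 66} = {(x27,64), (x27,65), (x27,66), (x28,64), (x28,65), (x28,66)}
  {x27, x28, x29} × {64, 65} = {(x27,64), (x27,65), (x28,64), (x28,65), (x29,64), (x29,65)}
  {x27, x28, x29} × {64, 65, 66} = {(x27,64), (x27,65), (x27,66), (x28,64), (x28,65), (x28,66), (x29,64), (x29,65), (x29,66)}
These 17 distinct sets form the basis B.
Close under arbitrary unions to get τ_{X×Y}; counting gives |τ_{X×Y}| = 48.


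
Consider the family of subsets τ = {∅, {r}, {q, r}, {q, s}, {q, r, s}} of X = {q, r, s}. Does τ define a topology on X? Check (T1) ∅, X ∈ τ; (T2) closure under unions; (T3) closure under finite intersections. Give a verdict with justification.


τ is NOT a topology on X.

Axiom (T1): ∅ ∈ τ? Yes; X ∈ τ? Yes.
Axiom (T2/T3): check pairwise unions and intersections of members of τ.
Counterexample for (T3): {q, r} ∩ {q, s} = {q} ∉ τ. Therefore τ is NOT a topology.


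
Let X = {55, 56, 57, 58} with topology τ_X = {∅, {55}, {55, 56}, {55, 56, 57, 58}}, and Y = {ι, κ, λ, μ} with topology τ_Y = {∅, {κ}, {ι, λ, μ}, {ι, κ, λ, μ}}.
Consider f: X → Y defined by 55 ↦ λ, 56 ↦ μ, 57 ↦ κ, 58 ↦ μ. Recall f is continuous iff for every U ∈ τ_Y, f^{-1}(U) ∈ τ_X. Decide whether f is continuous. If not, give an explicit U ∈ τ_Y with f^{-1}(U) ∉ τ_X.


f is NOT continuous.

Compute f^{-1}(U) for each U ∈ τ_Y:
  U = ∅: f^{-1}(U) = ∅ ∈ τ_X ✓.
  U = {κ}: f^{-1}(U) = {57} ∉ τ_X ✗.
  U = {ι, λ, μ}: f^{-1}(U) = {55, 56, 58} ∉ τ_X ✗.
  U = {ι, κ, λ, μ}: f^{-1}(U) = {55, 56, 57, 58} ∈ τ_X ✓.
Found U = {κ} with f^{-1}(U) = {57} not in τ_X. Therefore f is NOT continuous.


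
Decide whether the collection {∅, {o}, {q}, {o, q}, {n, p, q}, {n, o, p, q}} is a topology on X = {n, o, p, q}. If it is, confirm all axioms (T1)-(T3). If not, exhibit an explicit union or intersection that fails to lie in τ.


τ IS a topology on X.

Axiom (T1): ∅ ∈ τ? Yes; X ∈ τ? Yes.
Axiom (T2/T3): check pairwise unions and intersections of members of τ.
All pairwise intersections and unions checked — each lies in τ. Therefore τ satisfies (T1), (T2), (T3): it IS a topology on X.


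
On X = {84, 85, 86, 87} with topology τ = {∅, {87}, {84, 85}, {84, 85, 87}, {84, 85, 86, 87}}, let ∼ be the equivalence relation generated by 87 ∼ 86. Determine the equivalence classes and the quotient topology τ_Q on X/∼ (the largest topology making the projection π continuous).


X/∼ = {[84], [85], [86=87]}; |τ_Q| = 3.

Equivalence classes: [84], [85], [86=87].
Quotient map π: X → X/∼ sends 84 ↦ [84], 85 ↦ [85], 86 ↦ [86=87], 87 ↦ [86=87].
For each subset V ⊆ X/∼, compute π^{-1}(V) ⊆ X and check whether π^{-1}(V) ∈ τ. V is open in τ_Q iff π^{-1}(V) ∈ τ.
  V = {}: π^{-1}(V) = ∅ ∈ τ ✓.
  V = {[84]}: π^{-1}(V) = {84} ∉ τ ✗.
  V = {[85]}: π^{-1}(V) = {85} ∉ τ ✗.
  V = {[84], [85]}: π^{-1}(V) = {84, 85} ∈ τ ✓.
  V = {[86=87]}: π^{-1}(V) = {86, 87} ∉ τ ✗.
  V = {[84], [86=87]}: π^{-1}(V) = {84, 86, 87} ∉ τ ✗.
  V = {[85], [86=87]}: π^{-1}(V) = {85, 86, 87} ∉ τ ✗.
  V = {[84], [85], [86=87]}: π^{-1}(V) = {84, 85, 86, 87} ∈ τ ✓.
Open sets in the quotient: τ_Q = {{}, {[84], [85]}, {[84], [85], [86=87]}} (3 elements).


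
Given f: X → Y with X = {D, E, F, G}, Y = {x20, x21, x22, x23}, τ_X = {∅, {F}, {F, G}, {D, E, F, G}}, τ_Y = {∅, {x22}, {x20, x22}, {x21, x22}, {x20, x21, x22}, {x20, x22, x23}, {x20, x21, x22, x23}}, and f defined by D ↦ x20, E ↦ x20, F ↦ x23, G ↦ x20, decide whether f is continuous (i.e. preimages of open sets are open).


f is NOT continuous.

Compute f^{-1}(U) for each U ∈ τ_Y:
  U = ∅: f^{-1}(U) = ∅ ∈ τ_X ✓.
  U = {x22}: f^{-1}(U) = ∅ ∈ τ_X ✓.
  U = {x20, x22}: f^{-1}(U) = {D, E, G} ∉ τ_X ✗.
  U = {x21, x22}: f^{-1}(U) = ∅ ∈ τ_X ✓.
  U = {x20, x21, x22}: f^{-1}(U) = {D, E, G} ∉ τ_X ✗.
  U = {x20, x22, x23}: f^{-1}(U) = {D, E, F, G} ∈ τ_X ✓.
  U = {x20, x21, x22, x23}: f^{-1}(U) = {D, E, F, G} ∈ τ_X ✓.
Found U = {x20, x22} with f^{-1}(U) = {D, E, G} not in τ_X. Therefore f is NOT continuous.


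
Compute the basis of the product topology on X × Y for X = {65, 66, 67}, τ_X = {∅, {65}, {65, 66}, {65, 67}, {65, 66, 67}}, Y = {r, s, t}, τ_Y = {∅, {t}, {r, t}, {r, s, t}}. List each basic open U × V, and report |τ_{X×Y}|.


Basis B = {∅ × ∅, {65} × {t}, {65} × {r, t}, {65, 66} × {t}, {65, 67} × {t}, {65} × {r, s, t}, {65, 66, 67} × {t}, {65, 66} × {r, t}, {65, 67} × {r, t}, {65, 66} × {r, s, t}, {65, 67} × {r, s, t}, {65, 66, 67} × {r, t}, {65, 66, 67} × {r, s, t}}; |τ_{X×Y}| = 30.

Enumerate products U × V with U ∈ τ_X, V ∈ τ_Y (deduplicated):
  ∅ × ∅ = {} (∅)
  {65} × {t} = {(65,t)}
  {65} × {r, t} = {(65,r), (65,t)}
  {65, 66} × {t} = {(65,t), (66,t)}
  {65, 67} × {t} = {(65,t), (67,t)}
  {65} × {r, s, t} = {(65,r), (65,s), (65,t)}
  {65, 66, 67} × {t} = {(65,t), (66,t), (67,t)}
  {65, 66} × {r, t} = {(65,r), (65,t), (66,r), (66,t)}
  {65, 67} × {r, t} = {(65,r), (65,t), (67,r), (67,t)}
  {65, 66} × {r, s, t} = {(65,r), (65,s), (65,t), (66,r), (66,s), (66,t)}
  {65, 67} × {r, s, t} = {(65,r), (65,s), (65,t), (67,r), (67,s), (67,t)}
  {65, 66, 67} × {r, t} = {(65,r), (65,t), (66,r), (66,t), (67,r), (67,t)}
  {65, 66, 67} × {r, s, t} = {(65,r), (65,s), (65,t), (66,r), (66,s), (66,t), (67,r), (67,s), (67,t)}
These 13 distinct sets form the basis B.
Close under arbitrary unions to get τ_{X×Y}; counting gives |τ_{X×Y}| = 30.


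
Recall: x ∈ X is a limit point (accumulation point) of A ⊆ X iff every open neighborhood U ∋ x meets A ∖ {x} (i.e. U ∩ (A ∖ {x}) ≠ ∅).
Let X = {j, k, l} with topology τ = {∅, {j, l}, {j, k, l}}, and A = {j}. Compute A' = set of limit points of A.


A' = {k, l}

For each x ∈ X, list the open sets U ∈ τ with x ∈ U, then check whether U ∩ (A ∖ {x}) ≠ ∅ for every such U.
  x = j: open {j, l} ∋ x has {j, l} ∩ (A ∖ {j}) = ∅, so x is NOT a limit point.
  x = k: opens ∋ x are {j, k, l}; each meets A ∖ {k}, so x IS a limit point.
  x = l: opens ∋ x are {j, l}, {j, k, l}; each meets A ∖ {l}, so x IS a limit point.
Collecting: A' = {k, l}.


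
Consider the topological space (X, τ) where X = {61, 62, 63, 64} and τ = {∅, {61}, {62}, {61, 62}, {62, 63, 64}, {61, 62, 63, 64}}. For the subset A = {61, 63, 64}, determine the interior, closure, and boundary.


int(A) = {61}, cl(A) = {61, 63, 64}, ∂A = {63, 64}.

Closed sets in (X, τ) are complements of opens:
  closed(X, τ) = {∅, {61}, {63, 64}, {61, 63, 64}, {62, 63, 64}, {61, 62, 63, 64}}.
int(A) = ⋃ {U ∈ τ : U ⊆ A}. Opens contained in A: ∅, {61}.
Taking the union of these: int(A) = {61}.
cl(A) = ⋂ {C closed : A ⊆ C}. Closed sets containing A: {61, 63, 64}, {61, 62, 63, 64}.
Intersecting these: cl(A) = {61, 63, 64}.
∂A = cl(A) ∖ int(A) = {61, 63, 64} ∖ {61} = {63, 64}.


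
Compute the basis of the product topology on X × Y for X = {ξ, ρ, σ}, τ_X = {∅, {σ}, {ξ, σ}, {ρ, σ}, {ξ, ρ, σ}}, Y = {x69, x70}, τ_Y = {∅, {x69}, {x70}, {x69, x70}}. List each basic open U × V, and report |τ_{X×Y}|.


Basis B = {∅ × ∅, {σ} × {x69}, {σ} × {x70}, {ξ, σ} × {x69}, {ξ, σ} × {x70}, {ρ, σ} × {x69}, {ρ, σ} × {x70}, {σ} × {x69, x70}, {ξ, ρ, σ} × {x69}, {ξ, ρ, σ} × {x70}, {ξ, σ} × {x69, x70}, {ρ, σ} × {x69, x70}, {ξ, ρ, σ} × {x69, x70}}; |τ_{X×Y}| = 25.

Enumerate products U × V with U ∈ τ_X, V ∈ τ_Y (deduplicated):
  ∅ × ∅ = {} (∅)
  {σ} × {x69} = {(σ,x69)}
  {σ} × {x70} = {(σ,x70)}
  {ξ, σ} × {x69} = {(ξ,x69), (σ,x69)}
  {ξ, σ} × {x70} = {(ξ,x70), (σ,x70)}
  {ρ, σ} × {x69} = {(ρ,x69), (σ,x69)}
  {ρ, σ} × {x70} = {(ρ,x70), (σ,x70)}
  {σ} × {x69, x70} = {(σ,x69), (σ,x70)}
  {ξ, ρ, σ} × {x69} = {(ξ,x69), (ρ,x69), (σ,x69)}
  {ξ, ρ, σ} × {x70} = {(ξ,x70), (ρ,x70), (σ,x70)}
  {ξ, σ} × {x69, x70} = {(ξ,x69), (ξ,x70), (σ,x69), (σ,x70)}
  {ρ, σ} × {x69, x70} = {(ρ,x69), (ρ,x70), (σ,x69), (σ,x70)}
  {ξ, ρ, σ} × {x69, x70} = {(ξ,x69), (ξ,x70), (ρ,x69), (ρ,x70), (σ,x69), (σ,x70)}
These 13 distinct sets form the basis B.
Close under arbitrary unions to get τ_{X×Y}; counting gives |τ_{X×Y}| = 25.


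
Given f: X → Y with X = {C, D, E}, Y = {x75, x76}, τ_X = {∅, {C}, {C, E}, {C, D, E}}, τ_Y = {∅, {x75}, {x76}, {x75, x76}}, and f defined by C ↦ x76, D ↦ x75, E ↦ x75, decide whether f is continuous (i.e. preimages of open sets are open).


f is NOT continuous.

Compute f^{-1}(U) for each U ∈ τ_Y:
  U = ∅: f^{-1}(U) = ∅ ∈ τ_X ✓.
  U = {x75}: f^{-1}(U) = {D, E} ∉ τ_X ✗.
  U = {x76}: f^{-1}(U) = {C} ∈ τ_X ✓.
  U = {x75, x76}: f^{-1}(U) = {C, D, E} ∈ τ_X ✓.
Found U = {x75} with f^{-1}(U) = {D, E} not in τ_X. Therefore f is NOT continuous.


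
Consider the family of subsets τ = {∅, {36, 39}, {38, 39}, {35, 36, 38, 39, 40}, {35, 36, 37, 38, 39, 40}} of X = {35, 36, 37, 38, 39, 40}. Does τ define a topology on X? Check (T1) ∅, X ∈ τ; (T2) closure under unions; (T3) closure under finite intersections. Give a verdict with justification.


τ is NOT a topology on X.

Axiom (T1): ∅ ∈ τ? Yes; X ∈ τ? Yes.
Axiom (T2/T3): check pairwise unions and intersections of members of τ.
Counterexample for (T3): {36, 39} ∩ {38, 39} = {39} ∉ τ. Therefore τ is NOT a topology.


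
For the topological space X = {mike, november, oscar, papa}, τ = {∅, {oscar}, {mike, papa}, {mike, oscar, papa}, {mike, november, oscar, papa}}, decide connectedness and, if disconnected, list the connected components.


(X, τ) is connected.

Find clopen sets (U ∈ τ with X ∖ U ∈ τ):
  U = ∅, X ∖ U = {mike, november, oscar, papa} — both open, so U is clopen.
  U = {mike, november, oscar, papa}, X ∖ U = ∅ — both open, so U is clopen.
Only trivial clopens (∅ and X) exist, so (X, τ) is connected.
Compute connected components by grouping points that agree on all clopens:
  component: {mike, november, oscar, papa}


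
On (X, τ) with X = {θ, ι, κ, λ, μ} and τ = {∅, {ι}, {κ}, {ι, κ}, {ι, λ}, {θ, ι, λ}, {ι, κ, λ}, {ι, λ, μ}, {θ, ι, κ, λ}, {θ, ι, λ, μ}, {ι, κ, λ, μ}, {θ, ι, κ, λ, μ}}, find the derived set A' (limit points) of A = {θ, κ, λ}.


A' = {θ, μ}

For each x ∈ X, list the open sets U ∈ τ with x ∈ U, then check whether U ∩ (A ∖ {x}) ≠ ∅ for every such U.
  x = θ: opens ∋ x are {θ, ι, λ}, {θ, ι, κ, λ}, {θ, ι, λ, μ}, {θ, ι, κ, λ, μ}; each meets A ∖ {θ}, so x IS a limit point.
  x = ι: open {ι} ∋ x has {ι} ∩ (A ∖ {ι}) = ∅, so x is NOT a limit point.
  x = κ: open {κ} ∋ x has {κ} ∩ (A ∖ {κ}) = ∅, so x is NOT a limit point.
  x = λ: open {ι, λ} ∋ x has {ι, λ} ∩ (A ∖ {λ}) = ∅, so x is NOT a limit point.
  x = μ: opens ∋ x are {ι, λ, μ}, {θ, ι, λ, μ}, {ι, κ, λ, μ}, {θ, ι, κ, λ, μ}; each meets A ∖ {μ}, so x IS a limit point.
Collecting: A' = {θ, μ}.


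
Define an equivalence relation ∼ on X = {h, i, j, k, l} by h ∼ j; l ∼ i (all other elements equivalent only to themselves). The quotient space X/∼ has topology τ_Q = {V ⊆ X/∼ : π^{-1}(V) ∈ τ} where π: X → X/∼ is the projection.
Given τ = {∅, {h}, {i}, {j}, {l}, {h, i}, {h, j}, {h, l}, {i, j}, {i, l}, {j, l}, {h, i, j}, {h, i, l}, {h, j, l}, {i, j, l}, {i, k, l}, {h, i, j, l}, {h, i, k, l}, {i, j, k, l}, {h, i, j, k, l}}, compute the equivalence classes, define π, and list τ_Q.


X/∼ = {[h=j], [i=l], [k]}; |τ_Q| = 6.

Equivalence classes: [h=j], [i=l], [k].
Quotient map π: X → X/∼ sends h ↦ [h=j], i ↦ [i=l], j ↦ [h=j], k ↦ [k], l ↦ [i=l].
For each subset V ⊆ X/∼, compute π^{-1}(V) ⊆ X and check whether π^{-1}(V) ∈ τ. V is open in τ_Q iff π^{-1}(V) ∈ τ.
  V = {}: π^{-1}(V) = ∅ ∈ τ ✓.
  V = {[h=j]}: π^{-1}(V) = {h, j} ∈ τ ✓.
  V = {[i=l]}: π^{-1}(V) = {i, l} ∈ τ ✓.
  V = {[h=j], [i=l]}: π^{-1}(V) = {h, i, j, l} ∈ τ ✓.
  V = {[k]}: π^{-1}(V) = {k} ∉ τ ✗.
  V = {[h=j], [k]}: π^{-1}(V) = {h, j, k} ∉ τ ✗.
  V = {[i=l], [k]}: π^{-1}(V) = {i, k, l} ∈ τ ✓.
  V = {[h=j], [i=l], [k]}: π^{-1}(V) = {h, i, j, k, l} ∈ τ ✓.
Open sets in the quotient: τ_Q = {{}, {[h=j]}, {[i=l]}, {[h=j], [i=l]}, {[i=l], [k]}, {[h=j], [i=l], [k]}} (6 elements).


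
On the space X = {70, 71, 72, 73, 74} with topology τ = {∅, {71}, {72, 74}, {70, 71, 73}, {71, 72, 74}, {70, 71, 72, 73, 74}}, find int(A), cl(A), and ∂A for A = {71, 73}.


int(A) = {71}, cl(A) = {70, 71, 73}, ∂A = {70, 73}.

Closed sets in (X, τ) are complements of opens:
  closed(X, τ) = {∅, {70, 73}, {72, 74}, {70, 71, 73}, {70, 72, 73, 74}, {70, 71, 72, 73, 74}}.
int(A) = ⋃ {U ∈ τ : U ⊆ A}. Opens contained in A: ∅, {71}.
Taking the union of these: int(A) = {71}.
cl(A) = ⋂ {C closed : A ⊆ C}. Closed sets containing A: {70, 71, 73}, {70, 71, 72, 73, 74}.
Intersecting these: cl(A) = {70, 71, 73}.
∂A = cl(A) ∖ int(A) = {70, 71, 73} ∖ {71} = {70, 73}.


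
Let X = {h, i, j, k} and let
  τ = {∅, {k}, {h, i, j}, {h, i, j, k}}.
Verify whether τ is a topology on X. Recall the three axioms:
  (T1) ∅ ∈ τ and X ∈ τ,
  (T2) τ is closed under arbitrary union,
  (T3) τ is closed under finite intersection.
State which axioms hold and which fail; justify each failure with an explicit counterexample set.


τ IS a topology on X.

Axiom (T1): ∅ ∈ τ? Yes; X ∈ τ? Yes.
Axiom (T2/T3): check pairwise unions and intersections of members of τ.
All pairwise intersections and unions checked — each lies in τ. Therefore τ satisfies (T1), (T2), (T3): it IS a topology on X.


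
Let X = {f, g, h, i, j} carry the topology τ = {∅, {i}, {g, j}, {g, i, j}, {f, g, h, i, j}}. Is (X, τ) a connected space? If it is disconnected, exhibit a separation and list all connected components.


(X, τ) is connected.

Find clopen sets (U ∈ τ with X ∖ U ∈ τ):
  U = ∅, X ∖ U = {f, g, h, i, j} — both open, so U is clopen.
  U = {f, g, h, i, j}, X ∖ U = ∅ — both open, so U is clopen.
Only trivial clopens (∅ and X) exist, so (X, τ) is connected.
Compute connected components by grouping points that agree on all clopens:
  component: {f, g, h, i, j}


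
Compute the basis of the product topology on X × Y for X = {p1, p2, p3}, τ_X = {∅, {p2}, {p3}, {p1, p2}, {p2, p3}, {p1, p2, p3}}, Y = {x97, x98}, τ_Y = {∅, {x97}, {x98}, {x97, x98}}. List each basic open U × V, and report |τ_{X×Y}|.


Basis B = {∅ × ∅, {p2} × {x97}, {p2} × {x98}, {p3} × {x97}, {p3} × {x98}, {p1, p2} × {x97}, {p1, p2} × {x98}, {p2} × {x97, x98}, {p2, p3} × {x97}, {p2, p3} × {x98}, {p3} × {x97, x98}, {p1, p2, p3} × {x97}, {p1, p2, p3} × {x98}, {p1, p2} × {x97, x98}, {p2, p3} × {x97, x98}, {p1, p2, p3} × {x97, x98}}; |τ_{X×Y}| = 36.

Enumerate products U × V with U ∈ τ_X, V ∈ τ_Y (deduplicated):
  ∅ × ∅ = {} (∅)
  {p2} × {x97} = {(p2,x97)}
  {p2} × {x98} = {(p2,x98)}
  {p3} × {x97} = {(p3,x97)}
  {p3} × {x98} = {(p3,x98)}
  {p1, p2} × {x97} = {(p1,x97), (p2,x97)}
  {p1, p2} × {x98} = {(p1,x98), (p2,x98)}
  {p2} × {x97, x98} = {(p2,x97), (p2,x98)}
  {p2, p3} × {x97} = {(p2,x97), (p3,x97)}
  {p2, p3} × {x98} = {(p2,x98), (p3,x98)}
  {p3} × {x97, x98} = {(p3,x97), (p3,x98)}
  {p1, p2, p3} × {x97} = {(p1,x97), (p2,x97), (p3,x97)}
  {p1, p2, p3} × {x98} = {(p1,x98), (p2,x98), (p3,x98)}
  {p1, p2} × {x97, x98} = {(p1,x97), (p1,x98), (p2,x97), (p2,x98)}
  {p2, p3} × {x97, x98} = {(p2,x97), (p2,x98), (p3,x97), (p3,x98)}
  {p1, p2, p3} × {x97, x98} = {(p1,x97), (p1,x98), (p2,x97), (p2,x98), (p3,x97), (p3,x98)}
These 16 distinct sets form the basis B.
Close under arbitrary unions to get τ_{X×Y}; counting gives |τ_{X×Y}| = 36.


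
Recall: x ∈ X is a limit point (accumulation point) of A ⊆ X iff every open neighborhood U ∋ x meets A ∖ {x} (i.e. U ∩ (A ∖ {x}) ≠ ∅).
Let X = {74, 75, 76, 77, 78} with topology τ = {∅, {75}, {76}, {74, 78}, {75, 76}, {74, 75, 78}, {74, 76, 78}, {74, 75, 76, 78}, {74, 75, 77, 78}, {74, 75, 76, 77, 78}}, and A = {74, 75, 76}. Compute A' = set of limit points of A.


A' = {77, 78}

For each x ∈ X, list the open sets U ∈ τ with x ∈ U, then check whether U ∩ (A ∖ {x}) ≠ ∅ for every such U.
  x = 74: open {74, 78} ∋ x has {74, 78} ∩ (A ∖ {74}) = ∅, so x is NOT a limit point.
  x = 75: open {75} ∋ x has {75} ∩ (A ∖ {75}) = ∅, so x is NOT a limit point.
  x = 76: open {76} ∋ x has {76} ∩ (A ∖ {76}) = ∅, so x is NOT a limit point.
  x = 77: opens ∋ x are {74, 75, 77, 78}, {74, 75, 76, 77, 78}; each meets A ∖ {77}, so x IS a limit point.
  x = 78: opens ∋ x are {74, 78}, {74, 75, 78}, {74, 76, 78}, {74, 75, 76, 78}, {74, 75, 77, 78}, {74, 75, 76, 77, 78}; each meets A ∖ {78}, so x IS a limit point.
Collecting: A' = {77, 78}.


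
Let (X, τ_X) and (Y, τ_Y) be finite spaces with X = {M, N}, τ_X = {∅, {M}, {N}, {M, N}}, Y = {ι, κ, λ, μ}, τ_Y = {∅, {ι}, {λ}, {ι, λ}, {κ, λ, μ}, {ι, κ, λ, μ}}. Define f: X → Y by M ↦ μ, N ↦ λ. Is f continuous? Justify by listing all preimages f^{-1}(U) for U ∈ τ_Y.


f IS continuous.

Compute f^{-1}(U) for each U ∈ τ_Y:
  U = ∅: f^{-1}(U) = ∅ ∈ τ_X ✓.
  U = {ι}: f^{-1}(U) = ∅ ∈ τ_X ✓.
  U = {λ}: f^{-1}(U) = {N} ∈ τ_X ✓.
  U = {ι, λ}: f^{-1}(U) = {N} ∈ τ_X ✓.
  U = {κ, λ, μ}: f^{-1}(U) = {M, N} ∈ τ_X ✓.
  U = {ι, κ, λ, μ}: f^{-1}(U) = {M, N} ∈ τ_X ✓.
Every preimage lies in τ_X, so f IS continuous.


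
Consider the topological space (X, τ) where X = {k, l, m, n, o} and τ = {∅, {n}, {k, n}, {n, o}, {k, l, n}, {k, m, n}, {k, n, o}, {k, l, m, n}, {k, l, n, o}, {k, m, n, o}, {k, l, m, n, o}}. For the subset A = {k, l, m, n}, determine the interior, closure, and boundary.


int(A) = {k, l, m, n}, cl(A) = {k, l, m, n, o}, ∂A = {o}.

Closed sets in (X, τ) are complements of opens:
  closed(X, τ) = {∅, {l}, {m}, {o}, {l, m}, {l, o}, {m, o}, {k, l, m}, {l, m, o}, {k, l, m, o}, {k, l, m, n, o}}.
int(A) = ⋃ {U ∈ τ : U ⊆ A}. Opens contained in A: ∅, {n}, {k, n}, {k, l, n}, {k, m, n}, {k, l, m, n}.
Taking the union of these: int(A) = {k, l, m, n}.
cl(A) = ⋂ {C closed : A ⊆ C}. Closed sets containing A: {k, l, m, n, o}.
Intersecting these: cl(A) = {k, l, m, n, o}.
∂A = cl(A) ∖ int(A) = {k, l, m, n, o} ∖ {k, l, m, n} = {o}.


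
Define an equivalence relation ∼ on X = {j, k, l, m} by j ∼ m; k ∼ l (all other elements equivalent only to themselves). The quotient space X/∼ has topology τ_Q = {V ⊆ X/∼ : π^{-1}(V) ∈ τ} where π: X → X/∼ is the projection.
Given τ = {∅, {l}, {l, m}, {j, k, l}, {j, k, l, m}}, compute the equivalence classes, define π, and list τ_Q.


X/∼ = {[j=m], [k=l]}; |τ_Q| = 2.

Equivalence classes: [j=m], [k=l].
Quotient map π: X → X/∼ sends j ↦ [j=m], k ↦ [k=l], l ↦ [k=l], m ↦ [j=m].
For each subset V ⊆ X/∼, compute π^{-1}(V) ⊆ X and check whether π^{-1}(V) ∈ τ. V is open in τ_Q iff π^{-1}(V) ∈ τ.
  V = {}: π^{-1}(V) = ∅ ∈ τ ✓.
  V = {[j=m]}: π^{-1}(V) = {j, m} ∉ τ ✗.
  V = {[k=l]}: π^{-1}(V) = {k, l} ∉ τ ✗.
  V = {[j=m], [k=l]}: π^{-1}(V) = {j, k, l, m} ∈ τ ✓.
Open sets in the quotient: τ_Q = {{}, {[j=m], [k=l]}} (2 elements).


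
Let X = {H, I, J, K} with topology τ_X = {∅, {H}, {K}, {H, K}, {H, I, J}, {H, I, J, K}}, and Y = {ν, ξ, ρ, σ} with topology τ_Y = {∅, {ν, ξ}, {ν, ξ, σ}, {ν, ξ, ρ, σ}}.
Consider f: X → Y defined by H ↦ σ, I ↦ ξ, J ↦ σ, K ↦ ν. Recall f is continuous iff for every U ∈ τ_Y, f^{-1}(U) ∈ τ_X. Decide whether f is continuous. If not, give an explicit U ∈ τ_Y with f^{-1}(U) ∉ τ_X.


f is NOT continuous.

Compute f^{-1}(U) for each U ∈ τ_Y:
  U = ∅: f^{-1}(U) = ∅ ∈ τ_X ✓.
  U = {ν, ξ}: f^{-1}(U) = {I, K} ∉ τ_X ✗.
  U = {ν, ξ, σ}: f^{-1}(U) = {H, I, J, K} ∈ τ_X ✓.
  U = {ν, ξ, ρ, σ}: f^{-1}(U) = {H, I, J, K} ∈ τ_X ✓.
Found U = {ν, ξ} with f^{-1}(U) = {I, K} not in τ_X. Therefore f is NOT continuous.


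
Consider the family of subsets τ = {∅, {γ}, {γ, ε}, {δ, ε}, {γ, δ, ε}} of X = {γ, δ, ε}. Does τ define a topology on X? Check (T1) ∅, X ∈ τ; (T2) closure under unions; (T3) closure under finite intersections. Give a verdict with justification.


τ is NOT a topology on X.

Axiom (T1): ∅ ∈ τ? Yes; X ∈ τ? Yes.
Axiom (T2/T3): check pairwise unions and intersections of members of τ.
Counterexample for (T3): {γ, ε} ∩ {δ, ε} = {ε} ∉ τ. Therefore τ is NOT a topology.


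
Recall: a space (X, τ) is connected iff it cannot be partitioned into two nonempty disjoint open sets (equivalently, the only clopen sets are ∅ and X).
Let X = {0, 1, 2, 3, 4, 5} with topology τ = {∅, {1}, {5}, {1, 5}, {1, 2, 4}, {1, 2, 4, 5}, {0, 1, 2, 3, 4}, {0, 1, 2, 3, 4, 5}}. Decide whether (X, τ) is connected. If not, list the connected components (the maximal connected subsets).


(X, τ) is disconnected; components = [{5}, {0, 1, 2, 3, 4}].

Find clopen sets (U ∈ τ with X ∖ U ∈ τ):
  U = ∅, X ∖ U = {0, 1, 2, 3, 4, 5} — both open, so U is clopen.
  U = {5}, X ∖ U = {0, 1, 2, 3, 4} — both open, so U is clopen.
  U = {0, 1, 2, 3, 4}, X ∖ U = {5} — both open, so U is clopen.
  U = {0, 1, 2, 3, 4, 5}, X ∖ U = ∅ — both open, so U is clopen.
Nontrivial clopen(s) exist: e.g. {0, 1, 2, 3, 4}. So (X, τ) is disconnected.
Compute connected components by grouping points that agree on all clopens:
  component: {5}
  component: {0, 1, 2, 3, 4}
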